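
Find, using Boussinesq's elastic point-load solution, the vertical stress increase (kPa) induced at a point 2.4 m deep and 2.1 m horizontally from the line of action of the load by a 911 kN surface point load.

Boussinesq vertical stress below a point load on an elastic half-space:
Δσ_z = 3P/(2πz²) · [1 + (r/z)²]^(−5/2)
r/z = 2.1/2.4 = 0.875; [1+(r/z)²]^(−5/2) = 0.24141.
Δσ_z = 3×911/(2π×2.4²) × 0.24141 = 75.516 × 0.24141 = 18.23 kPa

Δσ_z ≈ 18.2 kPa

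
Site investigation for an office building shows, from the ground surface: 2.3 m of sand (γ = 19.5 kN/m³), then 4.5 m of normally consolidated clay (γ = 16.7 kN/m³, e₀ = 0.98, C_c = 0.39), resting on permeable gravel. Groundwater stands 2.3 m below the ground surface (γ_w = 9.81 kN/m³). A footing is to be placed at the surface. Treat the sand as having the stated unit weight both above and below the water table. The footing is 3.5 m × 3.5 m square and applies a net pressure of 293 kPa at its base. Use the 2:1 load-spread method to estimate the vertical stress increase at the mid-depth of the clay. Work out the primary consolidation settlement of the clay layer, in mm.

S_c ≈ 251 mm

Mid-depth of clay below the ground surface: z = 2.3 + 4.5/2 = 4.55 m.
Total vertical stress at mid-clay: σ_v = 19.5×2.3 + 16.7×2.25 = 82.425 kPa.
Pore pressure: u = 9.81×(4.55 − 2.3) = 22.073 kPa.
Initial effective stress: σ'_0 = σ_v − u = 82.425 − 22.073 = 60.352 kPa.
Stress increase at mid-clay by the 2:1 spreading method:
Δσ = qBL/((B+z)(L+z)) = 293×3.5×3.5/((3.5+4.55)(3.5+4.55)) = 55.388 kPa
Final effective stress: σ'_f = σ'_0 + Δσ = 60.352 + 55.388 = 115.74 kPa.
Normally consolidated clay, so the full stress increment lies on the virgin compression line:
S_c = C_c·H/(1+e₀)·log₁₀(σ'_f/σ'_0) = 0.39×4.5/(1+0.98)×log₁₀(115.74/60.352)
    = 0.88636 × 0.28279 = 0.2507 m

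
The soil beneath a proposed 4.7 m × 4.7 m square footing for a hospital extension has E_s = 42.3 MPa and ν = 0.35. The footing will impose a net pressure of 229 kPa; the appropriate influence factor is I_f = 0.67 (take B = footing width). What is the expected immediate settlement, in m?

Immediate (elastic) settlement: S_e = q·B·(1−ν²)/E_s · I_f.
E_s = 42.3 MPa = 42300 kPa.
S_e = 229 × 4.7 × (1 − 0.35²) / 42300 × 0.67
    = 229 × 4.7 × 0.8775 / 42300 × 0.67
    = 0.01496 m

S_e ≈ 0.015 m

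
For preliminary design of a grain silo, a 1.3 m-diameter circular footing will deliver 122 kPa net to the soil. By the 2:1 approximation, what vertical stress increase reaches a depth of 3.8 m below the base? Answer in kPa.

Δσ_z ≈ 7.93 kPa

By the 2:1 method the load spreads at 1 horizontal : 2 vertical, so at depth z the loaded area has grown by z in each plan dimension:
Δσ ≈ qD²/(D+z)² = 122×1.3²/(1.3+3.8)² = 7.927 kPa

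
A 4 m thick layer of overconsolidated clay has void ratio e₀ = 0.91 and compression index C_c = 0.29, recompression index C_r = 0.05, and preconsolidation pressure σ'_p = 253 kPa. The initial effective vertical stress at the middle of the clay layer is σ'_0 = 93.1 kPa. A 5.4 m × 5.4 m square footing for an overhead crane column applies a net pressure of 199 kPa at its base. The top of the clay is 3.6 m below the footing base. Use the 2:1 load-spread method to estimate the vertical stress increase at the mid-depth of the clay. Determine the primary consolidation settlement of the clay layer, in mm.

S_c ≈ 18.9 mm

Mid-depth of clay below the footing base: z = 3.6 + 4/2 = 5.6 m.
Stress increase at mid-clay by the 2:1 spreading method:
Δσ = qBL/((B+z)(L+z)) = 199×5.4×5.4/((5.4+5.6)(5.4+5.6)) = 47.957 kPa
Final effective stress: σ'_f = 93.1 + 47.957 = 141.06 kPa.
σ'_f = 141.06 ≤ σ'_p = 253 kPa, so the clay remains overconsolidated and only the recompression index applies:
S_c = C_r·H/(1+e₀)·log₁₀(σ'_f/σ'_0) = 0.05×4/1.91×log₁₀(141.06/93.1)
    = 0.10471 × 0.18045 = 0.01889 m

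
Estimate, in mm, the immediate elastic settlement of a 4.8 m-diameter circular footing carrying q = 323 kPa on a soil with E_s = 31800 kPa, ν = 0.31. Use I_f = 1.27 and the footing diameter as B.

S_e ≈ 56 mm

Immediate (elastic) settlement: S_e = q·B·(1−ν²)/E_s · I_f.
S_e = 323 × 4.8 × (1 − 0.31²) / 31800 × 1.27
    = 323 × 4.8 × 0.9039 / 31800 × 1.27
    = 0.05597 m = 55.97 mm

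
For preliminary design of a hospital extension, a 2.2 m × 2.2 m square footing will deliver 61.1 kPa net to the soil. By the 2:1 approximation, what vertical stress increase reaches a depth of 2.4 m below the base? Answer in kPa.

By the 2:1 method the load spreads at 1 horizontal : 2 vertical, so at depth z the loaded area has grown by z in each plan dimension:
Δσ = qBL/((B+z)(L+z)) = 61.1×2.2×2.2/((2.2+2.4)(2.2+2.4)) = 13.976 kPa

Δσ_z ≈ 14 kPa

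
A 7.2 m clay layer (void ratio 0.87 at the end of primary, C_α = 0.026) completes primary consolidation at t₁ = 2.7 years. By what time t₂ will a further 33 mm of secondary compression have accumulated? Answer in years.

t₂ ≈ 5.77 years

S_s = C_α·H/(1+e_p)·log₁₀(t₂/t₁) ⇒ log₁₀(t₂/t₁) = S_s·(1+e_p)/(C_α·H).
log₁₀(t₂/t₁) = 0.033 × (1+0.87) / (0.026×7.2) = 0.3296
t₂ = t₁ × 10^0.3296 = 2.7 × 2.136 = 5.768 years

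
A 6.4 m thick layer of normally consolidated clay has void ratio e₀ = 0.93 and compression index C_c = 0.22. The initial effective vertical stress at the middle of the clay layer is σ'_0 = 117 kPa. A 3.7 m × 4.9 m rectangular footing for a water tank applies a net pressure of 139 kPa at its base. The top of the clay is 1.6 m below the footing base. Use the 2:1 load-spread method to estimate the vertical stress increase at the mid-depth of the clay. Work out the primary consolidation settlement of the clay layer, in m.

Mid-depth of clay below the footing base: z = 1.6 + 6.4/2 = 4.8 m.
Stress increase at mid-clay by the 2:1 spreading method:
Δσ = qBL/((B+z)(L+z)) = 139×3.7×4.9/((3.7+4.8)(4.9+4.8)) = 30.565 kPa
Final effective stress: σ'_f = σ'_0 + Δσ = 117 + 30.565 = 147.56 kPa.
Normally consolidated clay, so the full stress increment lies on the virgin compression line:
S_c = C_c·H/(1+e₀)·log₁₀(σ'_f/σ'_0) = 0.22×6.4/(1+0.93)×log₁₀(147.56/117)
    = 0.72953 × 0.10078 = 0.07352 m

S_c ≈ 0.0735 m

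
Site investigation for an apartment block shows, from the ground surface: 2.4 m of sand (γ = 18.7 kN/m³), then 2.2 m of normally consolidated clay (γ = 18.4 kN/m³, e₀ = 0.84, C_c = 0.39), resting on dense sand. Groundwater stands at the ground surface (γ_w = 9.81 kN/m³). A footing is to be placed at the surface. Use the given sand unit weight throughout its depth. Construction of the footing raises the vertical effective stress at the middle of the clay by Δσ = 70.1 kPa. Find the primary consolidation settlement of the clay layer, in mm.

Mid-depth of clay below the ground surface: z = 2.4 + 2.2/2 = 3.5 m.
Total vertical stress at mid-clay: σ_v = 18.7×2.4 + 18.4×1.1 = 65.12 kPa.
Pore pressure: u = 9.81×(3.5 − 0) = 34.335 kPa.
Initial effective stress: σ'_0 = σ_v − u = 65.12 − 34.335 = 30.785 kPa.
Final effective stress: σ'_f = σ'_0 + Δσ = 30.785 + 70.1 = 100.88 kPa.
Normally consolidated clay, so the full stress increment lies on the virgin compression line:
S_c = C_c·H/(1+e₀)·log₁₀(σ'_f/σ'_0) = 0.39×2.2/(1+0.84)×log₁₀(100.88/30.785)
    = 0.4663 × 0.51547 = 0.2404 m

S_c ≈ 240 mm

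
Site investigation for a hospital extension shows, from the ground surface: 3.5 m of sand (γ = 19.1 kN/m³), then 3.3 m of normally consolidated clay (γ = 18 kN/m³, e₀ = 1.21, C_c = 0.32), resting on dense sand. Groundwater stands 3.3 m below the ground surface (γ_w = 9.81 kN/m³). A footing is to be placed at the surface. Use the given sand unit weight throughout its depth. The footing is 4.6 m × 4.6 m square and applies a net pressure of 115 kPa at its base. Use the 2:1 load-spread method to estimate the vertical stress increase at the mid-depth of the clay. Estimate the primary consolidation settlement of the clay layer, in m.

Mid-depth of clay below the ground surface: z = 3.5 + 3.3/2 = 5.15 m.
Total vertical stress at mid-clay: σ_v = 19.1×3.5 + 18×1.65 = 96.55 kPa.
Pore pressure: u = 9.81×(5.15 − 3.3) = 18.149 kPa.
Initial effective stress: σ'_0 = σ_v − u = 96.55 − 18.149 = 78.401 kPa.
Stress increase at mid-clay by the 2:1 spreading method:
Δσ = qBL/((B+z)(L+z)) = 115×4.6×4.6/((4.6+5.15)(4.6+5.15)) = 25.598 kPa
Final effective stress: σ'_f = σ'_0 + Δσ = 78.401 + 25.598 = 104 kPa.
Normally consolidated clay, so the full stress increment lies on the virgin compression line:
S_c = C_c·H/(1+e₀)·log₁₀(σ'_f/σ'_0) = 0.32×3.3/(1+1.21)×log₁₀(104/78.401)
    = 0.47783 × 0.12271 = 0.05863 m

S_c ≈ 0.0586 m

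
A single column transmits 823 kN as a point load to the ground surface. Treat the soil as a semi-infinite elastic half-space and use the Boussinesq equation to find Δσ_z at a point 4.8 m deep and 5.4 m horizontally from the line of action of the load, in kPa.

Boussinesq vertical stress below a point load on an elastic half-space:
Δσ_z = 3P/(2πz²) · [1 + (r/z)²]^(−5/2)
r/z = 5.4/4.8 = 1.125; [1+(r/z)²]^(−5/2) = 0.12943.
Δσ_z = 3×823/(2π×4.8²) × 0.12943 = 17.055 × 0.12943 = 2.207 kPa

Δσ_z ≈ 2.21 kPa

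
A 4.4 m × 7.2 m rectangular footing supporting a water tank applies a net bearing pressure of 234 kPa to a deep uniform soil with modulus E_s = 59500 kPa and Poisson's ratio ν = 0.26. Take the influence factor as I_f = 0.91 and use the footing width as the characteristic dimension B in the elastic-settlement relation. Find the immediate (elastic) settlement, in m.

Immediate (elastic) settlement: S_e = q·B·(1−ν²)/E_s · I_f.
S_e = 234 × 4.4 × (1 − 0.26²) / 59500 × 0.91
    = 234 × 4.4 × 0.9324 / 59500 × 0.91
    = 0.01468 m

S_e ≈ 0.0147 m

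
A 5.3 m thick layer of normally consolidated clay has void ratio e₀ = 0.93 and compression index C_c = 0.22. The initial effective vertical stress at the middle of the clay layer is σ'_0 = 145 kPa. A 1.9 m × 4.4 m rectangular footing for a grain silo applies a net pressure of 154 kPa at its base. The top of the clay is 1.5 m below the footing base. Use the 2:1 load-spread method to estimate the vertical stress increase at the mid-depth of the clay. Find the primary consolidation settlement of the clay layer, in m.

Mid-depth of clay below the footing base: z = 1.5 + 5.3/2 = 4.15 m.
Stress increase at mid-clay by the 2:1 spreading method:
Δσ = qBL/((B+z)(L+z)) = 154×1.9×4.4/((1.9+4.15)(4.4+4.15)) = 24.889 kPa
Final effective stress: σ'_f = σ'_0 + Δσ = 145 + 24.889 = 169.89 kPa.
Normally consolidated clay, so the full stress increment lies on the virgin compression line:
S_c = C_c·H/(1+e₀)·log₁₀(σ'_f/σ'_0) = 0.22×5.3/(1+0.93)×log₁₀(169.89/145)
    = 0.60415 × 0.0688 = 0.04157 m

S_c ≈ 0.0416 m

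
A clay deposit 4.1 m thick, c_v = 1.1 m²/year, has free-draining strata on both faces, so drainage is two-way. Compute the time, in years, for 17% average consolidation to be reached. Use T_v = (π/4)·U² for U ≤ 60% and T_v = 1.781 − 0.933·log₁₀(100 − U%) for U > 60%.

Drainage path length: H_d = H/2 = 2.05 m (double drainage).
U ≤ 60%: T_v = (π/4)·U² = (π/4)×0.17² = 0.022698.
t = T_v·H_d²/c_v = 0.022698×2.05²/1.1 = 0.08672 years.

t ≈ 0.0867 years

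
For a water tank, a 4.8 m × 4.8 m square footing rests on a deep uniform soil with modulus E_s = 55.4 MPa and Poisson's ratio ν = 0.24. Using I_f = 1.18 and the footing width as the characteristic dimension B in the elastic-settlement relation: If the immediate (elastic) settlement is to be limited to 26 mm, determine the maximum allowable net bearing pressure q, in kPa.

q ≈ 270 kPa

E_s = 55.4 MPa = 55400 kPa.
S_e = q·B·(1−ν²)/E_s · I_f  ⇒  q = S_e·E_s / (B·(1−ν²)·I_f).
q = 0.026 × 55400 / (4.8 × 0.9424 × 1.18) = 269.9 kPa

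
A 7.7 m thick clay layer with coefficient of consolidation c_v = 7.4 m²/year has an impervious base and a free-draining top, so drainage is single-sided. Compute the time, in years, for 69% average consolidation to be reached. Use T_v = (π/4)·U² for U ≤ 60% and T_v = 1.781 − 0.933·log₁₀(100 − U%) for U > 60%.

t ≈ 3.12 years

Drainage path length: H_d = H = 7.7 m (single drainage).
U > 60%: T_v = 1.781 − 0.933·log₁₀(100 − 69) = 0.38956.
t = T_v·H_d²/c_v = 0.38956×7.7²/7.4 = 3.121 years.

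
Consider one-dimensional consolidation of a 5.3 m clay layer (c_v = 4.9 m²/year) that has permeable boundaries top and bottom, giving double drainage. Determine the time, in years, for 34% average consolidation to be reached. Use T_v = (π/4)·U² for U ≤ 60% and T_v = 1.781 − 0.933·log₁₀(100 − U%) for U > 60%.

t ≈ 0.13 years

Drainage path length: H_d = H/2 = 2.65 m (double drainage).
U ≤ 60%: T_v = (π/4)·U² = (π/4)×0.34² = 0.090792.
t = T_v·H_d²/c_v = 0.090792×2.65²/4.9 = 0.1301 years.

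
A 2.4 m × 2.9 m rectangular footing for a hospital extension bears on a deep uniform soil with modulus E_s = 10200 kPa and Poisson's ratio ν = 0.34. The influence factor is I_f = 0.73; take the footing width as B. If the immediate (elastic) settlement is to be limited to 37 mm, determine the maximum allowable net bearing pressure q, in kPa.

S_e = q·B·(1−ν²)/E_s · I_f  ⇒  q = S_e·E_s / (B·(1−ν²)·I_f).
q = 0.037 × 10200 / (2.4 × 0.8844 × 0.73) = 243.6 kPa

q ≈ 244 kPa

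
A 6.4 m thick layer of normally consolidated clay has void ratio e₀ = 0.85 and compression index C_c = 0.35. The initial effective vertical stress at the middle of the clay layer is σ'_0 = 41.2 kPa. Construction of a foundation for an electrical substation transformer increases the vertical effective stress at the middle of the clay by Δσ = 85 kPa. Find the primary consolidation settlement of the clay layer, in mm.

Final effective stress: σ'_f = σ'_0 + Δσ = 41.2 + 85 = 126.2 kPa.
Normally consolidated clay, so the full stress increment lies on the virgin compression line:
S_c = C_c·H/(1+e₀)·log₁₀(σ'_f/σ'_0) = 0.35×6.4/(1+0.85)×log₁₀(126.2/41.2)
    = 1.2108 × 0.48616 = 0.5886 m

S_c ≈ 589 mm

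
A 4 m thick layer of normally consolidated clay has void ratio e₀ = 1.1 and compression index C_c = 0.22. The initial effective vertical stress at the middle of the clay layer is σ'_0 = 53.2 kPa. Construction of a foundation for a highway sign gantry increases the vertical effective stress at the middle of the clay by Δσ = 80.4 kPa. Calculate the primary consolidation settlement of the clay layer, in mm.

Final effective stress: σ'_f = σ'_0 + Δσ = 53.2 + 80.4 = 133.6 kPa.
Normally consolidated clay, so the full stress increment lies on the virgin compression line:
S_c = C_c·H/(1+e₀)·log₁₀(σ'_f/σ'_0) = 0.22×4/(1+1.1)×log₁₀(133.6/53.2)
    = 0.41905 × 0.39989 = 0.1676 m

S_c ≈ 168 mm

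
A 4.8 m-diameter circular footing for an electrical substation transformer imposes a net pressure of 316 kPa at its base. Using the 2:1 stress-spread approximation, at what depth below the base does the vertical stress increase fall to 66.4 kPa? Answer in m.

2:1 spreading — at depth z the loaded area has grown by z in each plan dimension:
qD²/(D+z)² = Δσ_z ⇒ z = D(√(q/Δσ_z) − 1) = 4.8×(√(316/66.4) − 1) = 5.671 m

z ≈ 5.67 m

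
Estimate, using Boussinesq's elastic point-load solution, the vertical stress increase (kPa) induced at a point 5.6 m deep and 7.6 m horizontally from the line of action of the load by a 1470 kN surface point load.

Boussinesq vertical stress below a point load on an elastic half-space:
Δσ_z = 3P/(2πz²) · [1 + (r/z)²]^(−5/2)
r/z = 7.6/5.6 = 1.3571; [1+(r/z)²]^(−5/2) = 0.073452.
Δσ_z = 3×1470/(2π×5.6²) × 0.073452 = 22.381 × 0.073452 = 1.644 kPa

Δσ_z ≈ 1.64 kPa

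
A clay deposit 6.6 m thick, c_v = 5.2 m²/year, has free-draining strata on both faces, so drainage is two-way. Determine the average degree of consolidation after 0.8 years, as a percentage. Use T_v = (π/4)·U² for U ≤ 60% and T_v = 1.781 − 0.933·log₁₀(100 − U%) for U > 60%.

Drainage path length: H_d = H/2 = 3.3 m (double drainage).
T_v = c_v·t/H_d² = 5.2×0.8/3.3² = 0.382.
T_v = 0.382 corresponds to the U > 60% branch:
U = 1 − 10^((1.781 − T_v)/0.933)/100 = 0.6842

U ≈ 68.4 %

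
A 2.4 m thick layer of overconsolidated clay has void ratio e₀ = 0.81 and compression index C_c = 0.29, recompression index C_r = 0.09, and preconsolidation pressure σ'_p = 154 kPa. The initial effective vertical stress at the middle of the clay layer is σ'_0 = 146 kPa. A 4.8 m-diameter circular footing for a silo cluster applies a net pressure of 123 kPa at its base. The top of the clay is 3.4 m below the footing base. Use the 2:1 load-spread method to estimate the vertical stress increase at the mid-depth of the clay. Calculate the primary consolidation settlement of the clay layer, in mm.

S_c ≈ 27 mm

Mid-depth of clay below the footing base: z = 3.4 + 2.4/2 = 4.6 m.
Stress increase at mid-clay by the 2:1 spreading method:
Δσ ≈ qD²/(D+z)² = 123×4.8²/(4.8+4.6)² = 32.072 kPa
Final effective stress: σ'_f = 146 + 32.072 = 178.07 kPa.
σ'_f = 178.07 > σ'_p = 154 kPa, so the stress path crosses the preconsolidation pressure — recompression up to σ'_p, then virgin compression beyond:
S_c = H/(1+e₀)·[C_r·log₁₀(σ'_p/σ'_0) + C_c·log₁₀(σ'_f/σ'_p)]
    = 2.4/1.81 × [0.09×log₁₀(154/146) + 0.29×log₁₀(178.07/154)]
    = 1.326 × [0.0020851 + 0.01829] = 0.02702 m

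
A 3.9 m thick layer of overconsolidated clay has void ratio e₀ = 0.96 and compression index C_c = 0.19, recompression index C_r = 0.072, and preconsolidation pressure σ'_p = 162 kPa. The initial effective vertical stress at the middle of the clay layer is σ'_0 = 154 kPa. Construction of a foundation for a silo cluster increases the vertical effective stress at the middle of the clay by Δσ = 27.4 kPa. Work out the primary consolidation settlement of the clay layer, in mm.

Final effective stress: σ'_f = 154 + 27.4 = 181.4 kPa.
σ'_f = 181.4 > σ'_p = 162 kPa, so the stress path crosses the preconsolidation pressure — recompression up to σ'_p, then virgin compression beyond:
S_c = H/(1+e₀)·[C_r·log₁₀(σ'_p/σ'_0) + C_c·log₁₀(σ'_f/σ'_p)]
    = 3.9/1.96 × [0.072×log₁₀(162/154) + 0.19×log₁₀(181.4/162)]
    = 1.9898 × [0.0015836 + 0.0093332] = 0.02172 m

S_c ≈ 21.7 mm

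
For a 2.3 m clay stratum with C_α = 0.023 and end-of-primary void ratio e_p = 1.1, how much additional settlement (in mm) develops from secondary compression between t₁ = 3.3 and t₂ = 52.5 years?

Secondary compression: S_s = C_α·H/(1+e_p)·log₁₀(t₂/t₁)
S_s = 0.023×2.3/(1+1.1)×log₁₀(52.5/3.3)
    = 0.02519 × 1.202 = 0.03027 m

S_s ≈ 30.3 mm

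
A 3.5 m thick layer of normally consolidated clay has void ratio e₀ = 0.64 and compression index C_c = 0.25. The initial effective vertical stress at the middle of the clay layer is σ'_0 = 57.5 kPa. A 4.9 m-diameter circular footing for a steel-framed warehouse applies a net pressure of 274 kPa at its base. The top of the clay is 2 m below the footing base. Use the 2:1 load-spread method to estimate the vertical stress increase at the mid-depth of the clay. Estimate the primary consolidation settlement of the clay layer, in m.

S_c ≈ 0.215 m

Mid-depth of clay below the footing base: z = 2 + 3.5/2 = 3.75 m.
Stress increase at mid-clay by the 2:1 spreading method:
Δσ ≈ qD²/(D+z)² = 274×4.9²/(4.9+3.75)² = 87.925 kPa
Final effective stress: σ'_f = σ'_0 + Δσ = 57.5 + 87.925 = 145.43 kPa.
Normally consolidated clay, so the full stress increment lies on the virgin compression line:
S_c = C_c·H/(1+e₀)·log₁₀(σ'_f/σ'_0) = 0.25×3.5/(1+0.64)×log₁₀(145.43/57.5)
    = 0.53354 × 0.40299 = 0.215 m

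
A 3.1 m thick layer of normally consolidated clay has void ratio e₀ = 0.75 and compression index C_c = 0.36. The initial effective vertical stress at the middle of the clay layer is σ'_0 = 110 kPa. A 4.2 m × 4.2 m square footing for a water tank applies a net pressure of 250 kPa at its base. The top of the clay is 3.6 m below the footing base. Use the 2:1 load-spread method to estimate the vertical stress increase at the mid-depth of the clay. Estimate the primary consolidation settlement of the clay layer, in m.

Mid-depth of clay below the footing base: z = 3.6 + 3.1/2 = 5.15 m.
Stress increase at mid-clay by the 2:1 spreading method:
Δσ = qBL/((B+z)(L+z)) = 250×4.2×4.2/((4.2+5.15)(4.2+5.15)) = 50.445 kPa
Final effective stress: σ'_f = σ'_0 + Δσ = 110 + 50.445 = 160.44 kPa.
Normally consolidated clay, so the full stress increment lies on the virgin compression line:
S_c = C_c·H/(1+e₀)·log₁₀(σ'_f/σ'_0) = 0.36×3.1/(1+0.75)×log₁₀(160.44/110)
    = 0.63771 × 0.16392 = 0.1045 m

S_c ≈ 0.105 m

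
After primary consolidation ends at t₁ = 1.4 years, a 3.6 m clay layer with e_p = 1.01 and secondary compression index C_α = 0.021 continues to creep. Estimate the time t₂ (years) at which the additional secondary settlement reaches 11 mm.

t₂ ≈ 2.75 years

S_s = C_α·H/(1+e_p)·log₁₀(t₂/t₁) ⇒ log₁₀(t₂/t₁) = S_s·(1+e_p)/(C_α·H).
log₁₀(t₂/t₁) = 0.011 × (1+1.01) / (0.021×3.6) = 0.2925
t₂ = t₁ × 10^0.2925 = 1.4 × 1.961 = 2.745 years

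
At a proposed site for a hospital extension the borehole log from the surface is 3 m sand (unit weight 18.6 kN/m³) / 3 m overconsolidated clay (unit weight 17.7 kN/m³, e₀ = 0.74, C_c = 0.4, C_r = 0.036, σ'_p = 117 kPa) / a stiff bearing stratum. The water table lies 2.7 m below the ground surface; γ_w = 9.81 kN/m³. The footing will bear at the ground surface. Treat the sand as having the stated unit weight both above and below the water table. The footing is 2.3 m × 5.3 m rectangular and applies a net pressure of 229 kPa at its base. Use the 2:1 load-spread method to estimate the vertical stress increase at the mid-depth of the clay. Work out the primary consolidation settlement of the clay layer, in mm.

S_c ≈ 13.5 mm

Mid-depth of clay below the ground surface: z = 3 + 3/2 = 4.5 m.
Total vertical stress at mid-clay: σ_v = 18.6×3 + 17.7×1.5 = 82.35 kPa.
Pore pressure: u = 9.81×(4.5 − 2.7) = 17.658 kPa.
Initial effective stress: σ'_0 = σ_v − u = 82.35 − 17.658 = 64.692 kPa.
Stress increase at mid-clay by the 2:1 spreading method:
Δσ = qBL/((B+z)(L+z)) = 229×2.3×5.3/((2.3+4.5)(5.3+4.5)) = 41.889 kPa
Final effective stress: σ'_f = 64.692 + 41.889 = 106.58 kPa.
σ'_f = 106.58 ≤ σ'_p = 117 kPa, so the clay remains overconsolidated and only the recompression index applies:
S_c = C_r·H/(1+e₀)·log₁₀(σ'_f/σ'_0) = 0.036×3/1.74×log₁₀(106.58/64.692)
    = 0.062068 × 0.21683 = 0.01346 m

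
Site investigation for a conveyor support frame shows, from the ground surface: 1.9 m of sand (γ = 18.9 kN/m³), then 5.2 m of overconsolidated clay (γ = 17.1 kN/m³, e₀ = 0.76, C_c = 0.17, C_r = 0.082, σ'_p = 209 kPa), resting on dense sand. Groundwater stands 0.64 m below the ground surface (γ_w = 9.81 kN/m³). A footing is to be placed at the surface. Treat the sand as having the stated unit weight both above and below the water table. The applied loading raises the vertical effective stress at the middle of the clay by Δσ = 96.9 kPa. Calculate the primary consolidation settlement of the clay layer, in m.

Mid-depth of clay below the ground surface: z = 1.9 + 5.2/2 = 4.5 m.
Total vertical stress at mid-clay: σ_v = 18.9×1.9 + 17.1×2.6 = 80.37 kPa.
Pore pressure: u = 9.81×(4.5 − 0.64) = 37.867 kPa.
Initial effective stress: σ'_0 = σ_v − u = 80.37 − 37.867 = 42.503 kPa.
Final effective stress: σ'_f = 42.503 + 96.9 = 139.4 kPa.
σ'_f = 139.4 ≤ σ'_p = 209 kPa, so the clay remains overconsolidated and only the recompression index applies:
S_c = C_r·H/(1+e₀)·log₁₀(σ'_f/σ'_0) = 0.082×5.2/1.76×log₁₀(139.4/42.503)
    = 0.24227 × 0.51584 = 0.125 m

S_c ≈ 0.125 m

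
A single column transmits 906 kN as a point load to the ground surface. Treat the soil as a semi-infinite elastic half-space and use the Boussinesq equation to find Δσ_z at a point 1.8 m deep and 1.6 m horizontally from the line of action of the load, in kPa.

Δσ_z ≈ 31.1 kPa

Boussinesq vertical stress below a point load on an elastic half-space:
Δσ_z = 3P/(2πz²) · [1 + (r/z)²]^(−5/2)
r/z = 1.6/1.8 = 0.88889; [1+(r/z)²]^(−5/2) = 0.23323.
Δσ_z = 3×906/(2π×1.8²) × 0.23323 = 133.51 × 0.23323 = 31.14 kPa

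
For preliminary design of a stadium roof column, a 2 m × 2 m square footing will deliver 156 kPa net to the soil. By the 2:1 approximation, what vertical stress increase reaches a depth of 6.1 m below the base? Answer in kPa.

By the 2:1 method the load spreads at 1 horizontal : 2 vertical, so at depth z the loaded area has grown by z in each plan dimension:
Δσ = qBL/((B+z)(L+z)) = 156×2×2/((2+6.1)(2+6.1)) = 9.5107 kPa

Δσ_z ≈ 9.51 kPa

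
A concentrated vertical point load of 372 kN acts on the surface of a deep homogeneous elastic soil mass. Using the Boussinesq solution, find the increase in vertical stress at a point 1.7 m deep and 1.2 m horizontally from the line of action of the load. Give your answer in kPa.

Δσ_z ≈ 22.4 kPa

Boussinesq vertical stress below a point load on an elastic half-space:
Δσ_z = 3P/(2πz²) · [1 + (r/z)²]^(−5/2)
r/z = 1.2/1.7 = 0.70588; [1+(r/z)²]^(−5/2) = 0.36394.
Δσ_z = 3×372/(2π×1.7²) × 0.36394 = 61.459 × 0.36394 = 22.37 kPa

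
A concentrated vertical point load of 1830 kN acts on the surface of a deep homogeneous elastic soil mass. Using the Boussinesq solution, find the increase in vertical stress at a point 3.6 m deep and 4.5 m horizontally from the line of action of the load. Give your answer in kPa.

Δσ_z ≈ 6.41 kPa

Boussinesq vertical stress below a point load on an elastic half-space:
Δσ_z = 3P/(2πz²) · [1 + (r/z)²]^(−5/2)
r/z = 4.5/3.6 = 1.25; [1+(r/z)²]^(−5/2) = 0.095135.
Δσ_z = 3×1830/(2π×3.6²) × 0.095135 = 67.42 × 0.095135 = 6.414 kPa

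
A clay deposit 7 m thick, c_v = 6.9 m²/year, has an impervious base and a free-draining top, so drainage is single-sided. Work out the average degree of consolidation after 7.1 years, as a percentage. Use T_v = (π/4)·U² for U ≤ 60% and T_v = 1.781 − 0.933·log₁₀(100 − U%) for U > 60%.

Drainage path length: H_d = H = 7 m (single drainage).
T_v = c_v·t/H_d² = 6.9×7.1/7² = 0.9998.
T_v = 0.9998 corresponds to the U > 60% branch:
U = 1 − 10^((1.781 − T_v)/0.933)/100 = 0.9312

U ≈ 93.1 %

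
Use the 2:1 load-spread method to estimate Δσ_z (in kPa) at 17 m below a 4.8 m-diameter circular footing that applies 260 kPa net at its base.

By the 2:1 method the load spreads at 1 horizontal : 2 vertical, so at depth z the loaded area has grown by z in each plan dimension:
Δσ ≈ qD²/(D+z)² = 260×4.8²/(4.8+17)² = 12.605 kPa

Δσ_z ≈ 12.6 kPa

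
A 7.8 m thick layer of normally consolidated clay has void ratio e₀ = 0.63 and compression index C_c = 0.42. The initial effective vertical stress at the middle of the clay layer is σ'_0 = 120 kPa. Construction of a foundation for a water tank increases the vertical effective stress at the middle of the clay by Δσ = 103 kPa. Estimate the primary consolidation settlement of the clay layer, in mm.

Final effective stress: σ'_f = σ'_0 + Δσ = 120 + 103 = 223 kPa.
Normally consolidated clay, so the full stress increment lies on the virgin compression line:
S_c = C_c·H/(1+e₀)·log₁₀(σ'_f/σ'_0) = 0.42×7.8/(1+0.63)×log₁₀(223/120)
    = 2.0098 × 0.26912 = 0.5409 m

S_c ≈ 541 mm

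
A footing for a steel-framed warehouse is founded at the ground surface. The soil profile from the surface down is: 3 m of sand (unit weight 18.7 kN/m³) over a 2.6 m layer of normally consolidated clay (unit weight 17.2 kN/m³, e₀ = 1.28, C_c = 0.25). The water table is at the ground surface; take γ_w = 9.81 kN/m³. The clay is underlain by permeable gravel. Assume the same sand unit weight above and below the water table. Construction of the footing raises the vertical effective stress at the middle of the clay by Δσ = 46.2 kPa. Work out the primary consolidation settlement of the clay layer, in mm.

S_c ≈ 102 mm

Mid-depth of clay below the ground surface: z = 3 + 2.6/2 = 4.3 m.
Total vertical stress at mid-clay: σ_v = 18.7×3 + 17.2×1.3 = 78.46 kPa.
Pore pressure: u = 9.81×(4.3 − 0) = 42.183 kPa.
Initial effective stress: σ'_0 = σ_v − u = 78.46 − 42.183 = 36.277 kPa.
Final effective stress: σ'_f = σ'_0 + Δσ = 36.277 + 46.2 = 82.477 kPa.
Normally consolidated clay, so the full stress increment lies on the virgin compression line:
S_c = C_c·H/(1+e₀)·log₁₀(σ'_f/σ'_0) = 0.25×2.6/(1+1.28)×log₁₀(82.477/36.277)
    = 0.28509 × 0.3567 = 0.1017 m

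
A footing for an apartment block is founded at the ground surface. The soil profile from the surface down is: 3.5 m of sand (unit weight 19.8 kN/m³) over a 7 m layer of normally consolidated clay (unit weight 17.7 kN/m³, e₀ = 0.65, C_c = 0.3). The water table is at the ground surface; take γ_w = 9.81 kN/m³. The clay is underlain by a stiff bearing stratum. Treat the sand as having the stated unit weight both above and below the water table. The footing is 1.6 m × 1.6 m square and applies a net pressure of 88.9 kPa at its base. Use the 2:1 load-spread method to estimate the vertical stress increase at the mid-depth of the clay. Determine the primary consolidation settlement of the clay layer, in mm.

Mid-depth of clay below the ground surface: z = 3.5 + 7/2 = 7 m.
Total vertical stress at mid-clay: σ_v = 19.8×3.5 + 17.7×3.5 = 131.25 kPa.
Pore pressure: u = 9.81×(7 − 0) = 68.67 kPa.
Initial effective stress: σ'_0 = σ_v − u = 131.25 − 68.67 = 62.58 kPa.
Stress increase at mid-clay by the 2:1 spreading method:
Δσ = qBL/((B+z)(L+z)) = 88.9×1.6×1.6/((1.6+7)(1.6+7)) = 3.0771 kPa
Final effective stress: σ'_f = σ'_0 + Δσ = 62.58 + 3.0771 = 65.657 kPa.
Normally consolidated clay, so the full stress increment lies on the virgin compression line:
S_c = C_c·H/(1+e₀)·log₁₀(σ'_f/σ'_0) = 0.3×7/(1+0.65)×log₁₀(65.657/62.58)
    = 1.2727 × 0.020845 = 0.02653 m

S_c ≈ 26.5 mm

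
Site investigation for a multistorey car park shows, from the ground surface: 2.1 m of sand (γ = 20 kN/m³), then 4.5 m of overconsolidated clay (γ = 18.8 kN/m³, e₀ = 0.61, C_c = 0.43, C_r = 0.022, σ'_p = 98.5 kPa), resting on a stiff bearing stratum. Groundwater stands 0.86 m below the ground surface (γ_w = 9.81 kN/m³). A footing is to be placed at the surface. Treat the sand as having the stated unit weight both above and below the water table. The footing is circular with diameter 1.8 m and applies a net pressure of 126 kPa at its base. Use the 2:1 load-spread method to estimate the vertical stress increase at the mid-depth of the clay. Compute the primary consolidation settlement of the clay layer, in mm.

S_c ≈ 5.21 mm

Mid-depth of clay below the ground surface: z = 2.1 + 4.5/2 = 4.35 m.
Total vertical stress at mid-clay: σ_v = 20×2.1 + 18.8×2.25 = 84.3 kPa.
Pore pressure: u = 9.81×(4.35 − 0.86) = 34.237 kPa.
Initial effective stress: σ'_0 = σ_v − u = 84.3 − 34.237 = 50.063 kPa.
Stress increase at mid-clay by the 2:1 spreading method:
Δσ ≈ qD²/(D+z)² = 126×1.8²/(1.8+4.35)² = 10.794 kPa
Final effective stress: σ'_f = 50.063 + 10.794 = 60.857 kPa.
σ'_f = 60.857 ≤ σ'_p = 98.5 kPa, so the clay remains overconsolidated and only the recompression index applies:
S_c = C_r·H/(1+e₀)·log₁₀(σ'_f/σ'_0) = 0.022×4.5/1.61×log₁₀(60.857/50.063)
    = 0.06149 × 0.084794 = 0.005214 m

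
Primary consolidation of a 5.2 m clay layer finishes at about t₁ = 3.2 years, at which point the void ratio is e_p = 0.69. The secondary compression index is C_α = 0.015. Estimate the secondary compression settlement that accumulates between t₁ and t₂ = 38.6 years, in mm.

Secondary compression: S_s = C_α·H/(1+e_p)·log₁₀(t₂/t₁)
S_s = 0.015×5.2/(1+0.69)×log₁₀(38.6/3.2)
    = 0.04615 × 1.081 = 0.04991 m

S_s ≈ 49.9 mm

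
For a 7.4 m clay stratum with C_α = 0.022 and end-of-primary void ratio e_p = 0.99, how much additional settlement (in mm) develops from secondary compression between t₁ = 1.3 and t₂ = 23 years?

Secondary compression: S_s = C_α·H/(1+e_p)·log₁₀(t₂/t₁)
S_s = 0.022×7.4/(1+0.99)×log₁₀(23/1.3)
    = 0.08181 × 1.248 = 0.1021 m

S_s ≈ 102 mm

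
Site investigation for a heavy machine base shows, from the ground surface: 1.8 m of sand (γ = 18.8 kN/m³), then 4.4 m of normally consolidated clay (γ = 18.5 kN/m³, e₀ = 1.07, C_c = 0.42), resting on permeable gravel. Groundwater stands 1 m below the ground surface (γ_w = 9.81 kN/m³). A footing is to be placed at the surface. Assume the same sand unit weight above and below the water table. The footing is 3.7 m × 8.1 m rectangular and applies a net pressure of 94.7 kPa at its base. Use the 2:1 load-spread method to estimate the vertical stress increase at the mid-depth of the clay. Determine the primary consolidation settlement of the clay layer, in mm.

S_c ≈ 200 mm

Mid-depth of clay below the ground surface: z = 1.8 + 4.4/2 = 4 m.
Total vertical stress at mid-clay: σ_v = 18.8×1.8 + 18.5×2.2 = 74.54 kPa.
Pore pressure: u = 9.81×(4 − 1) = 29.43 kPa.
Initial effective stress: σ'_0 = σ_v − u = 74.54 − 29.43 = 45.11 kPa.
Stress increase at mid-clay by the 2:1 spreading method:
Δσ = qBL/((B+z)(L+z)) = 94.7×3.7×8.1/((3.7+4)(8.1+4)) = 30.462 kPa
Final effective stress: σ'_f = σ'_0 + Δσ = 45.11 + 30.462 = 75.572 kPa.
Normally consolidated clay, so the full stress increment lies on the virgin compression line:
S_c = C_c·H/(1+e₀)·log₁₀(σ'_f/σ'_0) = 0.42×4.4/(1+1.07)×log₁₀(75.572/45.11)
    = 0.89275 × 0.22409 = 0.2001 m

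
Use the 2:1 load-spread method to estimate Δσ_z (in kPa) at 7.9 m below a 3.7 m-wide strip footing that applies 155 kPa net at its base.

By the 2:1 method the load spreads at 1 horizontal : 2 vertical, so at depth z the loaded area has grown by z in each plan dimension:
Δσ = qB/(B+z) = 155×3.7/(3.7+7.9) = 49.44 kPa

Δσ_z ≈ 49.4 kPa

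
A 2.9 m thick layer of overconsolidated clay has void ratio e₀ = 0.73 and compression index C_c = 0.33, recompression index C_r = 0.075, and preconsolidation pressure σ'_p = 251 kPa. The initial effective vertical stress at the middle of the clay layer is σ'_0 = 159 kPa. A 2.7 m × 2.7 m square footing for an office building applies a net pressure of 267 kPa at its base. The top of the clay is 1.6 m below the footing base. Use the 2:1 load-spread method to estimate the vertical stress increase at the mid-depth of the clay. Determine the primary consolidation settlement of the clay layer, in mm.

Mid-depth of clay below the footing base: z = 1.6 + 2.9/2 = 3.05 m.
Stress increase at mid-clay by the 2:1 spreading method:
Δσ = qBL/((B+z)(L+z)) = 267×2.7×2.7/((2.7+3.05)(2.7+3.05)) = 58.871 kPa
Final effective stress: σ'_f = 159 + 58.871 = 217.87 kPa.
σ'_f = 217.87 ≤ σ'_p = 251 kPa, so the clay remains overconsolidated and only the recompression index applies:
S_c = C_r·H/(1+e₀)·log₁₀(σ'_f/σ'_0) = 0.075×2.9/1.73×log₁₀(217.87/159)
    = 0.12572 × 0.1368 = 0.0172 m

S_c ≈ 17.2 mm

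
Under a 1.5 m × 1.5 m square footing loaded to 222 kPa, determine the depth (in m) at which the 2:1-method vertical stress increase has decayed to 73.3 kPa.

z ≈ 1.11 m

2:1 spreading — at depth z the loaded area has grown by z in each plan dimension:
qB²/(B+z)² = Δσ_z ⇒ z = B(√(q/Δσ_z) − 1) = 1.5×(√(222/73.3) − 1) = 1.11 m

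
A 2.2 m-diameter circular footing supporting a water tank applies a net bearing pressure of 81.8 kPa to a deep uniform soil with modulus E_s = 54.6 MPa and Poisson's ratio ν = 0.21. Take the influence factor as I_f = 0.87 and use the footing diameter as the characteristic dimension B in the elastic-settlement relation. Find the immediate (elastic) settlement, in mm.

Immediate (elastic) settlement: S_e = q·B·(1−ν²)/E_s · I_f.
E_s = 54.6 MPa = 54600 kPa.
S_e = 81.8 × 2.2 × (1 − 0.21²) / 54600 × 0.87
    = 81.8 × 2.2 × 0.9559 / 54600 × 0.87
    = 0.002741 m = 2.741 mm

S_e ≈ 2.74 mm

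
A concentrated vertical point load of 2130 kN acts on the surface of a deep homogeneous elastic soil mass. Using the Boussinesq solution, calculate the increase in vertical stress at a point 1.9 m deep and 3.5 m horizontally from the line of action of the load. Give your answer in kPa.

Δσ_z ≈ 6.96 kPa

Boussinesq vertical stress below a point load on an elastic half-space:
Δσ_z = 3P/(2πz²) · [1 + (r/z)²]^(−5/2)
r/z = 3.5/1.9 = 1.8421; [1+(r/z)²]^(−5/2) = 0.024718.
Δσ_z = 3×2130/(2π×1.9²) × 0.024718 = 281.72 × 0.024718 = 6.964 kPa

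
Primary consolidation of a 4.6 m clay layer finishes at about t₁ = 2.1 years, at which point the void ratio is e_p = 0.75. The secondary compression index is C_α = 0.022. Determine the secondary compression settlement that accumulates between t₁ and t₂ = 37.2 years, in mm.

Secondary compression: S_s = C_α·H/(1+e_p)·log₁₀(t₂/t₁)
S_s = 0.022×4.6/(1+0.75)×log₁₀(37.2/2.1)
    = 0.05783 × 1.248 = 0.07219 m

S_s ≈ 72.2 mm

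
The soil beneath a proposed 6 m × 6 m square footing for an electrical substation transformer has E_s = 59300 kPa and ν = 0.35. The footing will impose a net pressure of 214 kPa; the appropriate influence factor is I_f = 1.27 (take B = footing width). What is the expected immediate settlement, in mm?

S_e ≈ 24.1 mm

Immediate (elastic) settlement: S_e = q·B·(1−ν²)/E_s · I_f.
S_e = 214 × 6 × (1 − 0.35²) / 59300 × 1.27
    = 214 × 6 × 0.8775 / 59300 × 1.27
    = 0.02413 m = 24.13 mm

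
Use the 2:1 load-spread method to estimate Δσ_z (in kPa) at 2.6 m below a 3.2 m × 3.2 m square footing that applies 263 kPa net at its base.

By the 2:1 method the load spreads at 1 horizontal : 2 vertical, so at depth z the loaded area has grown by z in each plan dimension:
Δσ = qBL/((B+z)(L+z)) = 263×3.2×3.2/((3.2+2.6)(3.2+2.6)) = 80.057 kPa

Δσ_z ≈ 80.1 kPa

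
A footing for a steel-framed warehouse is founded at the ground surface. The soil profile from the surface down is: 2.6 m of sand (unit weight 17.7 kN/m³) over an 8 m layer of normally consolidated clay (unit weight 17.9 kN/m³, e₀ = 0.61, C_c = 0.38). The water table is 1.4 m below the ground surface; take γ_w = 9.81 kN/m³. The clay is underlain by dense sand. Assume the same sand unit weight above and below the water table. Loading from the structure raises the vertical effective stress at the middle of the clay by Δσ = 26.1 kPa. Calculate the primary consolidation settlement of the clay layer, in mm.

S_c ≈ 271 mm

Mid-depth of clay below the ground surface: z = 2.6 + 8/2 = 6.6 m.
Total vertical stress at mid-clay: σ_v = 17.7×2.6 + 17.9×4 = 117.62 kPa.
Pore pressure: u = 9.81×(6.6 − 1.4) = 51.012 kPa.
Initial effective stress: σ'_0 = σ_v − u = 117.62 − 51.012 = 66.608 kPa.
Final effective stress: σ'_f = σ'_0 + Δσ = 66.608 + 26.1 = 92.708 kPa.
Normally consolidated clay, so the full stress increment lies on the virgin compression line:
S_c = C_c·H/(1+e₀)·log₁₀(σ'_f/σ'_0) = 0.38×8/(1+0.61)×log₁₀(92.708/66.608)
    = 1.8882 × 0.14359 = 0.2711 m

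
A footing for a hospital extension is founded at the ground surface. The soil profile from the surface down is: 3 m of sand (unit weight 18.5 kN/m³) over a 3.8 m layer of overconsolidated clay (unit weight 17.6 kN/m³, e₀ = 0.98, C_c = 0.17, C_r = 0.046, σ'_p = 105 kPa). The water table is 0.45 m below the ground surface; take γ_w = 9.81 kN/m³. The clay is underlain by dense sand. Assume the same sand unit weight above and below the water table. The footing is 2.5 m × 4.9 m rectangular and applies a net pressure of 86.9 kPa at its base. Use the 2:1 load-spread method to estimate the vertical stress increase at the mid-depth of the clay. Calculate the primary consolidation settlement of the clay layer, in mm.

S_c ≈ 10.8 mm

Mid-depth of clay below the ground surface: z = 3 + 3.8/2 = 4.9 m.
Total vertical stress at mid-clay: σ_v = 18.5×3 + 17.6×1.9 = 88.94 kPa.
Pore pressure: u = 9.81×(4.9 − 0.45) = 43.655 kPa.
Initial effective stress: σ'_0 = σ_v − u = 88.94 − 43.655 = 45.285 kPa.
Stress increase at mid-clay by the 2:1 spreading method:
Δσ = qBL/((B+z)(L+z)) = 86.9×2.5×4.9/((2.5+4.9)(4.9+4.9)) = 14.679 kPa
Final effective stress: σ'_f = 45.285 + 14.679 = 59.964 kPa.
σ'_f = 59.964 ≤ σ'_p = 105 kPa, so the clay remains overconsolidated and only the recompression index applies:
S_c = C_r·H/(1+e₀)·log₁₀(σ'_f/σ'_0) = 0.046×3.8/1.98×log₁₀(59.964/45.285)
    = 0.088283 × 0.12194 = 0.01077 m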